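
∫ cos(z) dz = sin(z) + C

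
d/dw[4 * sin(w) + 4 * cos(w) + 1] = -4*sin(w) + 4*cos(w)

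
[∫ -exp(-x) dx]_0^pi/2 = -1 + exp(-pi/2)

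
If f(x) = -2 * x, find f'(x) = -2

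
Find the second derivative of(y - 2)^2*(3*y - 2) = 18*y - 28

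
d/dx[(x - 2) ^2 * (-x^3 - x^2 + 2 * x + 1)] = -5*x^4 + 12*x^3 + 6*x^2 - 22*x + 4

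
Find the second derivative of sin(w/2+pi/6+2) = -sin(w/2 + pi/6 + 2)/4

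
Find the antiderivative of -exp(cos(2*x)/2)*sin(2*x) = exp(cos(2*x)/2) + C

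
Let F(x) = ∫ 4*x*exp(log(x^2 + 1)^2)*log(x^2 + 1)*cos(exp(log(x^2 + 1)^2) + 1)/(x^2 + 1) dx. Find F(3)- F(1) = -sin(1 + exp(log(2)^2)) + sin(1 + exp(log(10)^2))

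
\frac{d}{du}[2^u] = 2^u*log(2)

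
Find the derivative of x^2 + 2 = 2*x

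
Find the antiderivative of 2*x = x^2 + C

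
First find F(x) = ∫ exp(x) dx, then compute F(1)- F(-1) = E - exp(-1)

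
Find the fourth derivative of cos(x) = cos(x)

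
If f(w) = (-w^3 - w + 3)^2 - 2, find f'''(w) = 120*w^3 + 48*w - 36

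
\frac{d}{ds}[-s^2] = -2*s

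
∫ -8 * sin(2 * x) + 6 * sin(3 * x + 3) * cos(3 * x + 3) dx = sin(3*x + 3)^2 + 4*cos(2*x) + C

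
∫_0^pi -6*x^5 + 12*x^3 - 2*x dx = (-pi + pi^2 + pi^3)*(-pi^3 + pi + pi^2)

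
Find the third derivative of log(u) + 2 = 2/u^3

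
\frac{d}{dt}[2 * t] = 2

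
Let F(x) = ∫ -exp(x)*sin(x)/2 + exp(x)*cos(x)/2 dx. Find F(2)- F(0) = exp(2)*cos(2)/2 - 1/2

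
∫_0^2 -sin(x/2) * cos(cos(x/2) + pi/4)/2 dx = -sin(pi/4 + 1) + sin(cos(1) + pi/4)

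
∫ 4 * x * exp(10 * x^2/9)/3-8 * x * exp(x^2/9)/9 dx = (3*exp(x^2) - 20)*exp(x^2/9)/5 + C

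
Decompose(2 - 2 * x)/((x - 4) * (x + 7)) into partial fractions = -16/(11*(x + 7)) - 6/(11*(x - 4))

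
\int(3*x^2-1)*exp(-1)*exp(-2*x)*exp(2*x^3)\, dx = exp(2*x^3 - 2*x - 1)/2 + C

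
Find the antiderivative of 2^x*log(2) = 2^x + C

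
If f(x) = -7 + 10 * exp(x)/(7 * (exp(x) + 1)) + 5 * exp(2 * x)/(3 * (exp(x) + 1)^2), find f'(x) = (100*exp(2*x) + 30*exp(x))/(21*exp(3*x) + 63*exp(2*x) + 63*exp(x) + 21)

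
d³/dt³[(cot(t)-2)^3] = -60*cot(t)^6 + 144*cot(t)^5 - 186*cot(t)^4 + 240*cot(t)^3 - 156*cot(t)^2 + 96*cot(t) - 30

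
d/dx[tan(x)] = cos(x)^(-2)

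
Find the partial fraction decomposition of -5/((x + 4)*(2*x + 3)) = -2/(2*x + 3) + 1/(x + 4)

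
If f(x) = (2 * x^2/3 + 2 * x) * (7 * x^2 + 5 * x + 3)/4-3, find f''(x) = 14*x^2 + 26*x + 6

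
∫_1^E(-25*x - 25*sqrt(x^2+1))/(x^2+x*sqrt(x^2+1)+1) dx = -25*log(E + sqrt(1 + exp(2))) + 25*log(1 + sqrt(2))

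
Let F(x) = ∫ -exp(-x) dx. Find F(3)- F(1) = -exp(-1) + exp(-3)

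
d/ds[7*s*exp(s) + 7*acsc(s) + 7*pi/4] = (7*s^3*sqrt(1 - 1/s^2)*exp(s) + 7*s^2*sqrt(1 - 1/s^2)*exp(s) - 7)/(s^2*sqrt(1 - 1/s^2))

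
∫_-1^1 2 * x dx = 0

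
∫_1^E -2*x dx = 1 - exp(2)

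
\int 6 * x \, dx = 3*x^2 + C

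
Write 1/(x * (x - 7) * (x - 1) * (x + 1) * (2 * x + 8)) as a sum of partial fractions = 1/(1320*(x + 4)) - 1/(96*(x + 1)) - 1/(120*(x - 1)) + 1/(7392*(x - 7)) + 1/(56*x)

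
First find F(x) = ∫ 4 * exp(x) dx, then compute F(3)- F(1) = -4*E + 4*exp(3)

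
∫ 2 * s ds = s^2 + C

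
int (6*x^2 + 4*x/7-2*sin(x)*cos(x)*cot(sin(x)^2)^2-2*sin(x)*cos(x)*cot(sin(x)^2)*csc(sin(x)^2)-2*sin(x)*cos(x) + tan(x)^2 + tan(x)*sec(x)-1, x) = 2*x^3 + 2*x^2/7 - 2*x + tan(x) + cot(sin(x)^2) + csc(sin(x)^2) + sec(x) + C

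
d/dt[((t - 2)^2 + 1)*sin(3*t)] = 3*t^2*cos(3*t) + 2*t*sin(3*t) - 12*t*cos(3*t) - 4*sin(3*t) + 15*cos(3*t)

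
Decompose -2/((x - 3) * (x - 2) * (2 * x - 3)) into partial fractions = -8/(3*(2*x - 3)) + 2/(x - 2) - 2/(3*(x - 3))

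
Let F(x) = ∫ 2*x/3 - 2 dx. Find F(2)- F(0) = -8/3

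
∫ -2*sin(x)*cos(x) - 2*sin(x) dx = (cos(x) + 1)^2 + C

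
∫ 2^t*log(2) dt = 2^t + C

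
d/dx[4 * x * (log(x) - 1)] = 4*log(x)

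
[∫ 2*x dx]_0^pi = pi^2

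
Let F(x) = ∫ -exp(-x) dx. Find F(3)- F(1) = -exp(-1) + exp(-3)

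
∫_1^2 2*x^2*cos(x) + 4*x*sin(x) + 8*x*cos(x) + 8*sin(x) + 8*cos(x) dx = -18*sin(1) + 32*sin(2)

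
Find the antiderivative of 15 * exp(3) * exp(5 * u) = 3*exp(5*u + 3) + C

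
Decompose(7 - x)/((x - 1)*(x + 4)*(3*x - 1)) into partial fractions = -30/(13*(3*x - 1)) + 11/(65*(x + 4)) + 3/(5*(x - 1))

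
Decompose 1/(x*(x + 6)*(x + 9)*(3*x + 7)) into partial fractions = -27/(1540*(3*x + 7)) - 1/(540*(x + 9)) + 1/(198*(x + 6)) + 1/(378*x)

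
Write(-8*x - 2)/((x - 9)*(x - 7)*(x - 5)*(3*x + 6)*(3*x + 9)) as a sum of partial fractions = 11/(4320*(x + 3)) - 2/(891*(x + 2)) - 1/(96*(x - 5)) + 29/(1620*(x - 7)) - 37/(4752*(x - 9))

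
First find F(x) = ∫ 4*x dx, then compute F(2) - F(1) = 6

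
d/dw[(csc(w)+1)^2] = -2*(1 + 1/sin(w))*cos(w)/sin(w)^2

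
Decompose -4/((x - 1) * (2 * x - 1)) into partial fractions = 8/(2*x - 1) - 4/(x - 1)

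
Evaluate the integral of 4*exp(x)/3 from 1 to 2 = -4*E/3 + 4*exp(2)/3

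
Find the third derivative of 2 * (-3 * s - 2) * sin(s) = 6*s*cos(s) + 18*sin(s) + 4*cos(s)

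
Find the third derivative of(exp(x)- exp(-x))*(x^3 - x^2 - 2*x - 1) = (x^3*exp(2*x) + x^3 + 8*x^2*exp(2*x) - 10*x^2 + 10*x*exp(2*x) + 22*x - 7*exp(2*x) - 7)*exp(-x)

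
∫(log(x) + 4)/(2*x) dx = (log(x) + 4)^2/4 + C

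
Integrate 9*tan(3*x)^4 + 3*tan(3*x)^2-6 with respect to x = (tan(3*x)^2 - 2)*tan(3*x) + C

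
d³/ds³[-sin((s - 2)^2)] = 8*s^3*cos(s^2 - 4*s + 4) - 48*s^2*cos(s^2 - 4*s + 4) + 12*s*sin(s^2 - 4*s + 4) + 96*s*cos(s^2 - 4*s + 4) - 24*sin(s^2 - 4*s + 4) - 64*cos(s^2 - 4*s + 4)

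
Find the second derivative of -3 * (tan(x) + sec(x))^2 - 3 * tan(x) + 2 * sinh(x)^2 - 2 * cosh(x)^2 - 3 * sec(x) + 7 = 3*(-46*sin(x) + 2*sin(3*x) - 5*cos(x) - 12*cos(2*x)*tan(x)^2 + cos(3*x) + 4*sqrt(2)*cos(2*x + pi/4) - 12*tan(x)^2 - 20)/(cos(2*x) + 1)^2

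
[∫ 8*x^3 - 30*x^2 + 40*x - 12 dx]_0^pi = (-2*pi + 2*pi^2)*((-2 + pi)^2 + 2)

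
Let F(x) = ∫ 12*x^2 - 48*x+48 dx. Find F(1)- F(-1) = 104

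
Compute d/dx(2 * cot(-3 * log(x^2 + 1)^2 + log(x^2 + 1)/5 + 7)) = 4*x*(30*log(x^2 + 1) - 1)/((5*x^2 + 5)*sin(-3*log(x^2 + 1)^2 + log(x^2 + 1)/5 + 7)^2)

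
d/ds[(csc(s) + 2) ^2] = -2*(2 + 1/sin(s))*cos(s)/sin(s)^2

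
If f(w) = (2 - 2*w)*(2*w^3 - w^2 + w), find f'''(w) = 36 - 96*w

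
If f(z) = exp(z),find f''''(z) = exp(z)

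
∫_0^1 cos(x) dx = sin(1)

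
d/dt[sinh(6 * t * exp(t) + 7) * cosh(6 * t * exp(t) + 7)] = 6*(t + 1)*exp(t)*cosh(12*t*exp(t) + 14)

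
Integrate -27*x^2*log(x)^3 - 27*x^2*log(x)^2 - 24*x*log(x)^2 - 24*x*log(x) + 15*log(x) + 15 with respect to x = 3*x*(-3*x^2*log(x)^2 - 4*x*log(x) + 5)*log(x) + C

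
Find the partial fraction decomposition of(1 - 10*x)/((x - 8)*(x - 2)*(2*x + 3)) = 64/(133*(2*x + 3)) + 19/(42*(x - 2)) - 79/(114*(x - 8))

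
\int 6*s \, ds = 3*s^2 + C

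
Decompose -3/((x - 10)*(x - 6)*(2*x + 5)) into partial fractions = -12/(425*(2*x + 5)) + 3/(68*(x - 6)) - 3/(100*(x - 10))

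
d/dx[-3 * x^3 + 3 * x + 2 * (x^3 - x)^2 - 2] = 12*x^5 - 16*x^3 - 9*x^2 + 4*x + 3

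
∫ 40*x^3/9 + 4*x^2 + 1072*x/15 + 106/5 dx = 10*x^4/9 + 4*x^3/3 + 536*x^2/15 + 106*x/5 + C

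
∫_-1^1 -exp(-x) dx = -E + exp(-1)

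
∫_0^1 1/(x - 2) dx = -log(2)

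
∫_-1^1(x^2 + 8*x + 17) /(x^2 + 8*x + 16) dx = 32/15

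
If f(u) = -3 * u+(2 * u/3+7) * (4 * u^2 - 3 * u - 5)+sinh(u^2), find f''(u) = 4*u^2*sinh(u^2) + 16*u + 2*cosh(u^2) + 52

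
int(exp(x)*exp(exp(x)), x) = exp(exp(x)) + C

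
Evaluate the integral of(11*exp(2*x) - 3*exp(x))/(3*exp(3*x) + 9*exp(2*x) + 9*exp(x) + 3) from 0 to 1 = -E/(1 + E) - 1/12 + 7*exp(2)/(3*(1 + E)^2)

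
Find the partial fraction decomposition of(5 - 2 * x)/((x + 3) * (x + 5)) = -15/(2*(x + 5)) + 11/(2*(x + 3))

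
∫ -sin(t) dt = cos(t) + C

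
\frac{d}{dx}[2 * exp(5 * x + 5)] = 10*exp(5*x + 5)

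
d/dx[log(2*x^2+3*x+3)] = (4*x + 3)/(2*x^2 + 3*x + 3)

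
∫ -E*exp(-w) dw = exp(1 - w) + C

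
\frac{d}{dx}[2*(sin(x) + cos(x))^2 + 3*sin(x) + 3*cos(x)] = 4*cos(2*x) + 3*sqrt(2)*cos(x + pi/4)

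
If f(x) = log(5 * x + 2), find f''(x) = -25/(25*x^2 + 20*x + 4)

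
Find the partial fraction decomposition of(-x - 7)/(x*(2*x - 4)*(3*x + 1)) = -30/(7*(3*x + 1)) - 9/(28*(x - 2)) + 7/(4*x)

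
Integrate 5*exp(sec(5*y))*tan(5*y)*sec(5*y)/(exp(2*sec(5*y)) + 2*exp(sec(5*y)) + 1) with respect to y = exp(sec(5*y))/(exp(sec(5*y)) + 1) + C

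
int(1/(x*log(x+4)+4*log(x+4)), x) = log(log(x + 4)) + C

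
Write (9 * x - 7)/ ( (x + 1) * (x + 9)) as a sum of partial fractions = 11/(x + 9) - 2/(x + 1)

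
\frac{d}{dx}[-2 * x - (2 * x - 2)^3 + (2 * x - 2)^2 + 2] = -24*x^2 + 56*x - 34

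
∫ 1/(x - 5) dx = log(10 - 2*x) + C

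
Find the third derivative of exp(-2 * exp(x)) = (-8*exp(3*x) + 12*exp(2*x) - 2*exp(x))*exp(-2*exp(x))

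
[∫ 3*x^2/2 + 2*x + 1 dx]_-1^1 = 3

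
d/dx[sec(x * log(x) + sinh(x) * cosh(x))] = (log(x) + cosh(2*x) + 1)*tan(x*log(x) + sinh(x)*cosh(x))*sec(x*log(x) + sinh(x)*cosh(x))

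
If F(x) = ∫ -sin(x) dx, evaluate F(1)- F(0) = -1 + cos(1)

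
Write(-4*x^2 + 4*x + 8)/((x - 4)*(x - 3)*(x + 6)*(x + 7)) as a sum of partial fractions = 108/(55*(x + 7)) - 16/(9*(x + 6)) + 8/(45*(x - 3)) - 4/(11*(x - 4))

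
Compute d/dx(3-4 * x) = -4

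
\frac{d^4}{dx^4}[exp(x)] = exp(x)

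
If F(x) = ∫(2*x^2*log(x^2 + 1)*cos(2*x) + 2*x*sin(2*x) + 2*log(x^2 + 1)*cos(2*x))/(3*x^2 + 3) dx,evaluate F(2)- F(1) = log(5)*sin(4)/3 - log(2)*sin(2)/3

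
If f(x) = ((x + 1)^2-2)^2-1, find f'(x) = 4*x^3 + 12*x^2 + 4*x - 4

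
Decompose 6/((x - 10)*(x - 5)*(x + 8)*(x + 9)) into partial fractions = -3/(133*(x + 9)) + 1/(39*(x + 8)) - 3/(455*(x - 5)) + 1/(285*(x - 10))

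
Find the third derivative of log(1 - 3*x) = 54/(27*x^3 - 27*x^2 + 9*x - 1)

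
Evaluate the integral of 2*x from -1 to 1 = 0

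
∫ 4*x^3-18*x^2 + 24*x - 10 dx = x^4 - 6*x^3 + 12*x^2 - 10*x + C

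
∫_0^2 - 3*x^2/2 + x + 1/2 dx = -1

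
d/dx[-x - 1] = -1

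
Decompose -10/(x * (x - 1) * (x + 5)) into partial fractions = -1/(3*(x + 5)) - 5/(3*(x - 1)) + 2/x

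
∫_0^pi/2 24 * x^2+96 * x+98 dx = -64 + pi + (pi + 4)^3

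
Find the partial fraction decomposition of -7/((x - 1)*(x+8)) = 7/(9*(x + 8)) - 7/(9*(x - 1))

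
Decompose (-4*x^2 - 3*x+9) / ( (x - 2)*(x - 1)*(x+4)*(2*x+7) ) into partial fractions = -236/(99*(2*x + 7)) + 43/(30*(x + 4)) - 2/(45*(x - 1)) - 13/(66*(x - 2))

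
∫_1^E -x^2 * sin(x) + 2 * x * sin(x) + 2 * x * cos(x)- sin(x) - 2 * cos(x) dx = (-1 + E)^2*cos(E)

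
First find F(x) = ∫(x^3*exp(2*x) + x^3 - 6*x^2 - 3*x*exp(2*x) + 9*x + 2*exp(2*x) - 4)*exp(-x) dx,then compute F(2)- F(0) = -exp(-2) + exp(2)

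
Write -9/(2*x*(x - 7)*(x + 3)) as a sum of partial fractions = -3/(20*(x + 3)) - 9/(140*(x - 7)) + 3/(14*x)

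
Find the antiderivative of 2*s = s^2 + C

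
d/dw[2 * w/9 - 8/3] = 2/9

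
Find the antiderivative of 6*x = 3*x^2 + C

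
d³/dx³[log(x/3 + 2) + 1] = 2/(x^3 + 18*x^2 + 108*x + 216)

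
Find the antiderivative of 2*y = y^2 + C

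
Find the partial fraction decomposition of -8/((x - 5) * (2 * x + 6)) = 1/(2*(x + 3)) - 1/(2*(x - 5))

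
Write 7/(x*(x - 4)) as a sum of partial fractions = 7/(4*(x - 4)) - 7/(4*x)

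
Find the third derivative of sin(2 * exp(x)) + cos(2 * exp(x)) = 2*sqrt(2)*(-4*exp(2*x)*cos(2*exp(x) + pi/4) - 6*exp(x)*sin(2*exp(x) + pi/4) + cos(2*exp(x) + pi/4))*exp(x)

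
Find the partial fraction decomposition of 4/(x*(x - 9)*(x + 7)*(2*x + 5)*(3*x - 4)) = -81/(13225*(3*x - 4)) - 64/(23805*(2*x + 5)) + 1/(6300*(x + 7)) + 1/(19044*(x - 9)) + 1/(315*x)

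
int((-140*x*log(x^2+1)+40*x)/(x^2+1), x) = 5*(4 - 7*log(x^2 + 1))*log(x^2 + 1) + C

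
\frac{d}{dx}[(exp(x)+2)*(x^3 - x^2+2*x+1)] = x^3*exp(x) + 2*x^2*exp(x) + 6*x^2 - 4*x + 3*exp(x) + 4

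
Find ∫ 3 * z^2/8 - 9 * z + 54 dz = z^3/8 - 9*z^2/2 + 54*z + C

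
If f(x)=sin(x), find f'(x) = cos(x)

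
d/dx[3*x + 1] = 3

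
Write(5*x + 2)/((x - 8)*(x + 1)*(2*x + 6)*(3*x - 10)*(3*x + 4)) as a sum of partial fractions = 9/(280*(3*x + 4)) - 9/(1729*(3*x - 10)) - 13/(4180*(x + 3)) - 1/(156*(x + 1)) + 1/(1848*(x - 8))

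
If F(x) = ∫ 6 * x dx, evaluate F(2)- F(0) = 12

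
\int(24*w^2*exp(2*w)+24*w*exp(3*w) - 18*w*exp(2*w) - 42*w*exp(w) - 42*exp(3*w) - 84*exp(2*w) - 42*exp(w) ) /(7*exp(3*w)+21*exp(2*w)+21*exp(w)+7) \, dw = 6*(2*w^2*exp(2*w) - 7*w*(exp(w) + 1)*exp(w) + 7*(exp(w) + 1)^2)/(7*(exp(w) + 1)^2) + C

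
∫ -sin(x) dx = cos(x) + C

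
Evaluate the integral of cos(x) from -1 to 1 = 2*sin(1)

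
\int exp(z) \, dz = exp(z) + C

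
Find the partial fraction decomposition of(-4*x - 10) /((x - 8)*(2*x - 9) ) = 8/(2*x - 9) - 6/(x - 8)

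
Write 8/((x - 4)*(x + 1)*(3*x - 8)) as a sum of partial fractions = -18/(11*(3*x - 8)) + 8/(55*(x + 1)) + 2/(5*(x - 4))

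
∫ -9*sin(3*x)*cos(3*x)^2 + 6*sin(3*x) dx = (cos(6*x) - 3)*cos(3*x)/2 + C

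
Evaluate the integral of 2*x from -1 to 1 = 0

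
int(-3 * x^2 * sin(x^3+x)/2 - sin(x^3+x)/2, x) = cos(x^3 + x)/2 + C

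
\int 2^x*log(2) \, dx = 2^x + C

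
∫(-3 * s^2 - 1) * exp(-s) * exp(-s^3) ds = exp(-s*(s^2 + 1)) + C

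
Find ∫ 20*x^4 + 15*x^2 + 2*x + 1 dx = 4*x^5 + 5*x^3 + x^2 + x + C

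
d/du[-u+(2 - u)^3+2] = -3*u^2 + 12*u - 13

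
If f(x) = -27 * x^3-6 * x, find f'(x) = -81*x^2 - 6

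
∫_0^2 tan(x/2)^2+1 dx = 2*tan(1)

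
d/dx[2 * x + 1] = 2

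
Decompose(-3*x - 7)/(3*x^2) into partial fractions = -1/x - 7/(3*x^2)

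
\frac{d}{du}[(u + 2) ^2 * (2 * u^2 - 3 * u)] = 8*u^3 + 15*u^2 - 8*u - 12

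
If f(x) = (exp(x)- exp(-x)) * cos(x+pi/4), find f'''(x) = 2*sqrt(2)*(-exp(2*x)*cos(x) + sin(x))*exp(-x)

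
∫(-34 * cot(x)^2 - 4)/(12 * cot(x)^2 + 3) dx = -10*x/3 + acot(2*cot(x)) + C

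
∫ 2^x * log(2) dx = 2^x + C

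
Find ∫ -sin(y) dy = cos(y) + C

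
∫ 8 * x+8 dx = 4*x^2 + 8*x + C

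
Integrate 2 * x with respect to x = x^2 + C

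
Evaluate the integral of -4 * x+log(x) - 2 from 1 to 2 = -9 + 2*log(2)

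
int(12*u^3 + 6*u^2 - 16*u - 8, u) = 3*u^4 + 2*u^3 - 8*u^2 - 8*u + C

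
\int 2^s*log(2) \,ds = 2^s + C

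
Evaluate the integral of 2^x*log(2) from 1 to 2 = 2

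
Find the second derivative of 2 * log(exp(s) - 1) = -2*exp(s)/(exp(2*s) - 2*exp(s) + 1)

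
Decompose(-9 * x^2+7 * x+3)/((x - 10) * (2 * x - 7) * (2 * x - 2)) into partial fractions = 331/(130*(2*x - 7)) + 1/(90*(x - 1)) - 827/(234*(x - 10))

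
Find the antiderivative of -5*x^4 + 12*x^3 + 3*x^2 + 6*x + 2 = -x^5 + 3*x^4 + x^3 + 3*x^2 + 2*x + C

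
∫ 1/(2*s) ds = log(s)/2 + C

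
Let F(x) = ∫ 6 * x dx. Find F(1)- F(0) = 3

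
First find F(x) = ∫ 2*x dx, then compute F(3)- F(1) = 8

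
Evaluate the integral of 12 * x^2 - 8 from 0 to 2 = 16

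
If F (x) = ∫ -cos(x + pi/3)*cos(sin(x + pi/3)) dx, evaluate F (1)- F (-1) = -sin(sin(1 + pi/3)) + sin(cos(pi/6 + 1))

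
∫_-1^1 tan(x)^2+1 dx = 2*tan(1)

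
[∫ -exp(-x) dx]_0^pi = -1 + exp(-pi)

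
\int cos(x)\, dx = sin(x) + C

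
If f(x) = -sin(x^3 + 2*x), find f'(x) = -(3*x^2 + 2)*cos(x*(x^2 + 2))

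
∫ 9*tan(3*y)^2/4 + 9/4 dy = 3*tan(3*y)/4 + C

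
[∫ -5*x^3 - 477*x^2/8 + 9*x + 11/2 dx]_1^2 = -1111/8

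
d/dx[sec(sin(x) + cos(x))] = sqrt(2)*sin(sqrt(2)*sin(x + pi/4))*cos(x + pi/4)/cos(sqrt(2)*sin(x + pi/4))^2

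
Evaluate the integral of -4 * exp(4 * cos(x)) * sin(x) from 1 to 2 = -exp(4*cos(1)) + exp(4*cos(2))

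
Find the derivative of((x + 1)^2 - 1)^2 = 4*x^3 + 12*x^2 + 8*x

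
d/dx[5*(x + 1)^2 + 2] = 10*x + 10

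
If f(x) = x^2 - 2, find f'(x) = 2*x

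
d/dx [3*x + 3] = 3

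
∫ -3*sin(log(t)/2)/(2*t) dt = 3*cos(log(t)/2) + C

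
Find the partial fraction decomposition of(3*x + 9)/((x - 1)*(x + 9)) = 9/(5*(x + 9)) + 6/(5*(x - 1))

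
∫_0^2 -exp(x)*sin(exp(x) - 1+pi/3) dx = -1/2 + cos(-1 + pi/3 + exp(2))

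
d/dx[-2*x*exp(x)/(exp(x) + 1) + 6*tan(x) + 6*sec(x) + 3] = (-2*x*exp(x) + 6*exp(2*x)*tan(x)^2 + 6*exp(2*x)*tan(x)*sec(x) + 4*exp(2*x) + 12*exp(x)*tan(x)^2 + 12*exp(x)*tan(x)*sec(x) + 10*exp(x) + 6*tan(x)^2 + 6*tan(x)*sec(x) + 6)/(exp(2*x) + 2*exp(x) + 1)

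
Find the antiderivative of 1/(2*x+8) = log(x/4 + 1)/2 + C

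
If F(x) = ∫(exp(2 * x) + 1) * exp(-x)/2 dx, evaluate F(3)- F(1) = -E/2 - exp(-3)/2 + exp(-1)/2 + exp(3)/2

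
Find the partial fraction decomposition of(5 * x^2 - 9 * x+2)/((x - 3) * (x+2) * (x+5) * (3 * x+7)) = 339/(32*(3*x + 7)) - 43/(48*(x + 5)) - 8/(3*(x + 2)) + 1/(32*(x - 3))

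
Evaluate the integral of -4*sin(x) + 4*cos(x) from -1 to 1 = 8*sin(1)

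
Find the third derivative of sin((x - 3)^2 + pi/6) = -8*x^3*cos(x^2 - 6*x + pi/6 + 9) + 72*x^2*cos(x^2 - 6*x + pi/6 + 9) - 12*x*sin(x^2 - 6*x + pi/6 + 9) - 216*x*cos(x^2 - 6*x + pi/6 + 9) + 36*sin(x^2 - 6*x + pi/6 + 9) + 216*cos(x^2 - 6*x + pi/6 + 9)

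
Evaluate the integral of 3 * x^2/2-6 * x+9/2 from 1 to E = -2 + E*(-3 + E)^2/2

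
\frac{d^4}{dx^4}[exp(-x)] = exp(-x)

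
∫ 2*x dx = x^2 + C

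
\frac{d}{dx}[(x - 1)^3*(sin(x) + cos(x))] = (x - 1)^2*(sqrt(2)*x*cos(x + pi/4) + 4*sin(x) + 2*cos(x))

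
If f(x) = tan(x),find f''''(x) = 24*tan(x)^5 + 40*tan(x)^3 + 16*tan(x)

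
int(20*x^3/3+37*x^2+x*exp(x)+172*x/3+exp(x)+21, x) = x*(5*x^3 + 37*x^2 + 86*x + 3*exp(x) + 63)/3 + C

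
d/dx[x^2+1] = 2*x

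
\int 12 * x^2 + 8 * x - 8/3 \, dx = 4*x^3 + 4*x^2 - 8*x/3 + C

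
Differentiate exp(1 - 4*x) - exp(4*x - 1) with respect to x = (-4*exp(8*x - 2) - 4)*exp(1 - 4*x)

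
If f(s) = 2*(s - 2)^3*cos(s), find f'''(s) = 2*s^3*sin(s) - 12*s^2*sin(s) - 18*s^2*cos(s) - 12*s*sin(s) + 72*s*cos(s) + 56*sin(s) - 60*cos(s)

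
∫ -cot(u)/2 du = log(csc(u))/2 + C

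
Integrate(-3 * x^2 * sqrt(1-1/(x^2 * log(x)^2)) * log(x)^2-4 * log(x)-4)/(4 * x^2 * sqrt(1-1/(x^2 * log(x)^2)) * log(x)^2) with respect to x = -3*x/4 + acsc(x*log(x)) + C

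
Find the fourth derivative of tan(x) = 24*tan(x)^5 + 40*tan(x)^3 + 16*tan(x)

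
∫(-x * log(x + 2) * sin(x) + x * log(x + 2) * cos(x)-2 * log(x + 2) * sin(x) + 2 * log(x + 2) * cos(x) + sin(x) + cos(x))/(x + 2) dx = sqrt(2)*log(x + 2)*sin(x + pi/4) + C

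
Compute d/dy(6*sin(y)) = 6*cos(y)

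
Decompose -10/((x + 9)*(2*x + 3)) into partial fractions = -4/(3*(2*x + 3)) + 2/(3*(x + 9))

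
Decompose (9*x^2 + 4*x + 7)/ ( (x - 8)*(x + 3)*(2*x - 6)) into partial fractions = 19/(33*(x + 3)) - 5/(3*(x - 3)) + 123/(22*(x - 8))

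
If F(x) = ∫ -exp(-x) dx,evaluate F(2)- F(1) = -exp(-1) + exp(-2)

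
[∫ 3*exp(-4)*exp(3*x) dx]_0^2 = -exp(-4) + exp(2)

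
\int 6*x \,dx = 3*x^2 + C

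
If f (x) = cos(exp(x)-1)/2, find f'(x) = -exp(x)*sin(exp(x) - 1)/2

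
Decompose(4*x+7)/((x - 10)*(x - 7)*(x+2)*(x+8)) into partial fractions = 5/(324*(x + 8)) - 1/(648*(x + 2)) - 7/(81*(x - 7)) + 47/(648*(x - 10))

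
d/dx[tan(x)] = cos(x)^(-2)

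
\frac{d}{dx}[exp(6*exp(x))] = 6*exp(x + 6*exp(x))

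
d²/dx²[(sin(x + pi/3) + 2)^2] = -sqrt(3)*sin(2*x) - 4*sin(x + pi/3) - cos(2*x)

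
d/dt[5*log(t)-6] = 5/t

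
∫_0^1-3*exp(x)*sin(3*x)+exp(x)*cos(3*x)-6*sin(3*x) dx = (2 + E)*cos(3) - 3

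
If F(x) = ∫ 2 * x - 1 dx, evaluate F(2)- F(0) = 2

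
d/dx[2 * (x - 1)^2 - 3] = 4*x - 4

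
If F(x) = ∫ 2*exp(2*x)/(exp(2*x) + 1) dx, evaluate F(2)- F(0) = -log(2) + log(1 + exp(4))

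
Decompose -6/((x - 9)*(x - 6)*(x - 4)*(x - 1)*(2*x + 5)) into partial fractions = -96/(35581*(2*x + 5)) + 1/(140*(x - 1)) - 1/(65*(x - 4)) + 1/(85*(x - 6)) - 1/(460*(x - 9))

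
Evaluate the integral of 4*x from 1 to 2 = 6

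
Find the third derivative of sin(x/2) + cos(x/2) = sin(x/2)/8 - cos(x/2)/8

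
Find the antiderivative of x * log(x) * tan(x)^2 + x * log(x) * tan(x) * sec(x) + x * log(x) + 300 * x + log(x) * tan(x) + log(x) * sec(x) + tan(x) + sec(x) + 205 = x*(tan(x) + sec(x))*log(x) - 35*x + 6*(5*x + 4)^2 + C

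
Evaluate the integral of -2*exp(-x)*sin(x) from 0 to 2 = -1 + (cos(2) + sin(2))*exp(-2)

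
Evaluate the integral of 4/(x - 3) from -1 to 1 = -4*log(2)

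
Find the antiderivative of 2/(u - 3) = log(3*(u - 3)^2) + C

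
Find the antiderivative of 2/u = 2*log(u) + C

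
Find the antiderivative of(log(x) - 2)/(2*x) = (log(x) - 2)^2/4 + C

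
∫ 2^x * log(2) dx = 2^x + C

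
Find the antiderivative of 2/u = 2*log(2*u) + C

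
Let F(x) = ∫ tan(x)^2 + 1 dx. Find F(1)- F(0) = tan(1)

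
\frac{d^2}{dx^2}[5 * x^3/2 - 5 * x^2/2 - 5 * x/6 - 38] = 15*x - 5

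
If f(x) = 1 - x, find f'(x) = -1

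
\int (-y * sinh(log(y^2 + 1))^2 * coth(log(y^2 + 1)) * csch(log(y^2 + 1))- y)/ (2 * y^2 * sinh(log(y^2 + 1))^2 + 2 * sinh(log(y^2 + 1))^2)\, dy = 1/(4*tanh(log(y^2 + 1))) + 1/(4*sinh(log(y^2 + 1))) + C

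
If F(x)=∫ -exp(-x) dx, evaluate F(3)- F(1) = -exp(-1) + exp(-3)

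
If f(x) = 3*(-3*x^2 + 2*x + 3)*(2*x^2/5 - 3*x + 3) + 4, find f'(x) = -72*x^3/5 + 441*x^2/5 - 414*x/5 - 9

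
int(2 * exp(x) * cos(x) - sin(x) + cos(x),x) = sqrt(2)*(exp(x) + 1)*sin(x + pi/4) + C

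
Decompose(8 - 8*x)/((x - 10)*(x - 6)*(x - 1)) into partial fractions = 2/(x - 6) - 2/(x - 10)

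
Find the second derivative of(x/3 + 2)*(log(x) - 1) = (x - 6)/(3*x^2)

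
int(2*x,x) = x^2 + C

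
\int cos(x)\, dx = sin(x) + C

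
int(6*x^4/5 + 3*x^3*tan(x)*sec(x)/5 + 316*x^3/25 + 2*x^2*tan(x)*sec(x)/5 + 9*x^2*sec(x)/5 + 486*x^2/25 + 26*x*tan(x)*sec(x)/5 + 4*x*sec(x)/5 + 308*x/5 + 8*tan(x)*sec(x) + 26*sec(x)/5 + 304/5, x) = (2*x^2 + 25*x + 5*sec(x) + 20)*(3*x^3 + 2*x^2 + 26*x + 40)/25 + C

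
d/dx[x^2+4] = 2*x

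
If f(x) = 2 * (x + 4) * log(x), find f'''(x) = (16 - 2*x)/x^3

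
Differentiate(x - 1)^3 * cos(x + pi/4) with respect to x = (x - 1)^2*(-x*sin(x + pi/4) - sqrt(2)*sin(x) + 2*sqrt(2)*cos(x))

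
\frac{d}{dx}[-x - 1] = -1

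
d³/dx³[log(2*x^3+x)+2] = (48*x^6 - 24*x^4 + 12*x^2 + 2)/(8*x^9 + 12*x^7 + 6*x^5 + x^3)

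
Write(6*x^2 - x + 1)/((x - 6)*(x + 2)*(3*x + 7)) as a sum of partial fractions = 324/(25*(3*x + 7)) - 27/(8*(x + 2)) + 211/(200*(x - 6))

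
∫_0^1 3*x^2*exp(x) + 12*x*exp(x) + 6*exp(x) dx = 9*E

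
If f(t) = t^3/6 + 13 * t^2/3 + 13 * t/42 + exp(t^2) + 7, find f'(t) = t^2/2 + 2*t*exp(t^2) + 26*t/3 + 13/42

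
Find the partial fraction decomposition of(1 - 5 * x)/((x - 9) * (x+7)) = -9/(4*(x + 7)) - 11/(4*(x - 9))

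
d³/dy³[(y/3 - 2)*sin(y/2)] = -y*cos(y/2)/24 - sin(y/2)/4 + cos(y/2)/4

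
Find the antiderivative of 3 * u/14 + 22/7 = 3*u^2/28 + 22*u/7 + C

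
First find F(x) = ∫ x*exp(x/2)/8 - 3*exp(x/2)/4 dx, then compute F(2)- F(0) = 2 - 3*E/2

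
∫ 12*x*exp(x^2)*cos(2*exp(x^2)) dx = 3*sin(2*exp(x^2)) + C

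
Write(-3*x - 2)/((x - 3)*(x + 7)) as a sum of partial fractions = -19/(10*(x + 7)) - 11/(10*(x - 3))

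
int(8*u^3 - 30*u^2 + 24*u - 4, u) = 2*u^4 - 10*u^3 + 12*u^2 - 4*u + C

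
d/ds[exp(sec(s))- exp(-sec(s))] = (exp(2/cos(s)) + 1)*exp(-sec(s))*sin(s)/cos(s)^2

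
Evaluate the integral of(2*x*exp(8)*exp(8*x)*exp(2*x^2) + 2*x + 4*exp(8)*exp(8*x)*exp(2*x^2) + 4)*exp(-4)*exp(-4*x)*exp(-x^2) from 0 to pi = -exp(4) - exp(-(2 + pi)^2) + exp(-4) + exp((2 + pi)^2)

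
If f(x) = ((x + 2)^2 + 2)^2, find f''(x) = 12*x^2 + 48*x + 56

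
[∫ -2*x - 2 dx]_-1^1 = -4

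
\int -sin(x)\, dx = cos(x) + C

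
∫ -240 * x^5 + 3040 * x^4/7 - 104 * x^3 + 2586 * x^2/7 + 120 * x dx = -40*x^6 + 608*x^5/7 - 26*x^4 + 862*x^3/7 + 60*x^2 + C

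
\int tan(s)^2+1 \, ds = tan(s) + C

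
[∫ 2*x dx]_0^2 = 4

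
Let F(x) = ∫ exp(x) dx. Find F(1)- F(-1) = E - exp(-1)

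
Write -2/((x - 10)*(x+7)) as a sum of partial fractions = 2/(17*(x + 7)) - 2/(17*(x - 10))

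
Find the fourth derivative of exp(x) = exp(x)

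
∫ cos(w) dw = sin(w) + C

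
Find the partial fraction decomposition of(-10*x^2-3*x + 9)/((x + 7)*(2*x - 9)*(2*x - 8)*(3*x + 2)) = 177/(16492*(3*x + 2)) - 36/(31*(2*x - 9)) + 10/(209*(x + 7)) + 163/(308*(x - 4))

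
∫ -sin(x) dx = cos(x) + C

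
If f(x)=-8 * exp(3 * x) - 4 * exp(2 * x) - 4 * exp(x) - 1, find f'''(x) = -216*exp(3*x) - 32*exp(2*x) - 4*exp(x)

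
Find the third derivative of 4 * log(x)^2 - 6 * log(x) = (16*log(x) - 36)/x^3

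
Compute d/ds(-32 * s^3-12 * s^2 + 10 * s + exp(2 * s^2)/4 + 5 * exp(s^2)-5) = -96*s^2 + s*exp(2*s^2) + 10*s*exp(s^2) - 24*s + 10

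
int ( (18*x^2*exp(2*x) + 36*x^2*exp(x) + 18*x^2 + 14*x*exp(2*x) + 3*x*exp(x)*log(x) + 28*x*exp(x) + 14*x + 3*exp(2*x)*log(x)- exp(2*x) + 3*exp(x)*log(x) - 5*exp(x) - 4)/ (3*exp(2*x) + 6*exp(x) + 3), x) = (x*exp(x)*log(x) + (exp(x) + 1)*(6*x^3 + 7*x^2 - 4*x + 11)/3)/(exp(x) + 1) + C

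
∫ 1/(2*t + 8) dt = log(t + 4)/2 + C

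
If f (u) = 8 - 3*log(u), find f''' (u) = -6/u^3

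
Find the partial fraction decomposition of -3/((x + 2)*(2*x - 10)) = 3/(14*(x + 2)) - 3/(14*(x - 5))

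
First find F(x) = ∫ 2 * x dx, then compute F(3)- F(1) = 8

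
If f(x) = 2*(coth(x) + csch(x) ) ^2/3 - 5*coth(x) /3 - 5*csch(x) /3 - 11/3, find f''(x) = (-25*sinh(x)/4 - 5*sinh(2*x) - 5*sinh(3*x)/4 + 23*cosh(x) + 8*cosh(2*x) + cosh(3*x) + 16)/(3*sinh(x)^4)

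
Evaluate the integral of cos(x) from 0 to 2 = sin(2)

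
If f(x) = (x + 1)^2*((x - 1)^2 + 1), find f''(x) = 12*x^2 - 2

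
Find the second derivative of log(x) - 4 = -1/x^2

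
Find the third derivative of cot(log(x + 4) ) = (-6*cot(log(x + 4))^4 - 6*cot(log(x + 4))^3 - 10*cot(log(x + 4))^2 - 6*cot(log(x + 4)) - 4)/(x^3 + 12*x^2 + 48*x + 64)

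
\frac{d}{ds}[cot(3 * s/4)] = -3/(4*sin(3*s/4)^2)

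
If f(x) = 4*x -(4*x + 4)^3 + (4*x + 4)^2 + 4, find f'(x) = -192*x^2 - 352*x - 156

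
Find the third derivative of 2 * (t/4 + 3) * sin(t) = -t*cos(t)/2 - 3*sin(t)/2 - 6*cos(t)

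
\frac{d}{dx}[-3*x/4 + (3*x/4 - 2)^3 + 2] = 81*x^2/64 - 27*x/4 + 33/4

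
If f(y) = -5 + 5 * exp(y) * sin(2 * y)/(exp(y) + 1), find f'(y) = 5*(2*exp(y)*cos(2*y) + sin(2*y) + 2*cos(2*y))*exp(y)/(exp(2*y) + 2*exp(y) + 1)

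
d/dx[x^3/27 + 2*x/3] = x^2/9 + 2/3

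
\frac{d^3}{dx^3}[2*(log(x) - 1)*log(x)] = (8*log(x) - 16)/x^3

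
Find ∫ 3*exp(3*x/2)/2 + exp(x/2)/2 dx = (exp(x) + 1)*exp(x/2) + C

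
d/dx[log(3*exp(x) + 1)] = 3*exp(x)/(3*exp(x) + 1)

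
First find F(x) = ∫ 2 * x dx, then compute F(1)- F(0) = 1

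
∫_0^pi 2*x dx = pi^2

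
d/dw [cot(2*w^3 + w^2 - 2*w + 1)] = 2*(-3*w^2 - w + 1)/sin(2*w^3 + w^2 - 2*w + 1)^2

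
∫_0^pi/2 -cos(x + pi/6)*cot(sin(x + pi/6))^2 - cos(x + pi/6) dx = -cot(1/2) + cot(sqrt(3)/2)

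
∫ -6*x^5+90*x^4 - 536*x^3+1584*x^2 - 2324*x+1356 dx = -x^6 + 18*x^5 - 134*x^4 + 528*x^3 - 1162*x^2 + 1356*x + C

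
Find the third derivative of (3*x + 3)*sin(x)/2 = -3*x*cos(x)/2 - 9*sin(x)/2 - 3*cos(x)/2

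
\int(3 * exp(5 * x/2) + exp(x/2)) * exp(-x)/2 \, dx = (exp(2*x) - 1)*exp(-x/2) + C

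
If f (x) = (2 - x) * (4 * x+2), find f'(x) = 6 - 8*x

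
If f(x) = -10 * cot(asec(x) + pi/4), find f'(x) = (10*cot(asec(x) + pi/4)^2 + 10)/(x^2*sqrt(1 - 1/x^2))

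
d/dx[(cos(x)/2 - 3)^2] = (3 - cos(x)/2)*sin(x)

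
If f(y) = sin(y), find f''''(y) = sin(y)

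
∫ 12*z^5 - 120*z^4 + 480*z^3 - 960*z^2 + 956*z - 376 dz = 2*z^6 - 24*z^5 + 120*z^4 - 320*z^3 + 478*z^2 - 376*z + C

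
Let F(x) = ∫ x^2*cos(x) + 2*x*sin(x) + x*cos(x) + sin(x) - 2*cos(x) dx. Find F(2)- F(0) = 4*sin(2)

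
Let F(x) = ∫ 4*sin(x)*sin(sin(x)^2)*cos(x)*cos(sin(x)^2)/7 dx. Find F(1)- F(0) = sin(sin(1)^2)^2/7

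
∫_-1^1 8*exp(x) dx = -8*exp(-1) + 8*E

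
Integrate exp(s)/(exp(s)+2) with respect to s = log(exp(s) + 2) + C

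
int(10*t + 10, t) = 5*t^2 + 10*t + C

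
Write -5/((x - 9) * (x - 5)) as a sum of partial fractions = 5/(4*(x - 5)) - 5/(4*(x - 9))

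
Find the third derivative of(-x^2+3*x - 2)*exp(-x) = (x^2 - 9*x + 17)*exp(-x)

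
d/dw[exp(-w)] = -exp(-w)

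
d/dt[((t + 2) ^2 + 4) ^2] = 4*t^3 + 24*t^2 + 64*t + 64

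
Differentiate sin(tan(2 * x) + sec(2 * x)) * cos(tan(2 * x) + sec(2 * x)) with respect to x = 4*(-2*sin(x)^2*tan(2*x) + tan(2*x) + 1)*sin(tan(2*x) + pi/4 + 1/(1 - 2*sin(x)^2))*cos(tan(2*x) + pi/4 + 1/(1 - 2*sin(x)^2))/(2*sin(x)^2 - 1)^2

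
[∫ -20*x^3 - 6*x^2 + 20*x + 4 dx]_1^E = (2 + 5*E)*(-exp(3) + 2*E) - 7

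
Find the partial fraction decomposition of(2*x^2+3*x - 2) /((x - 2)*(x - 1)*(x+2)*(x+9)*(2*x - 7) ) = 16/(125*(2*x - 7)) + 19/(2750*(x + 9)) + 1/(50*(x - 1)) - 1/(11*(x - 2))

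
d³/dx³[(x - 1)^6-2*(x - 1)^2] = 120*x^3 - 360*x^2 + 360*x - 120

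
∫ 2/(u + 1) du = 2*log(u + 1) + C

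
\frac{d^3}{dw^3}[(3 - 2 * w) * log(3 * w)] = (2*w + 6)/w^3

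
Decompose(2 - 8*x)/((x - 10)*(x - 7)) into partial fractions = 18/(x - 7) - 26/(x - 10)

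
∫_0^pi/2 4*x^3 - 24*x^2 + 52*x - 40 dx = -25 + ((-2 + pi/2)^2 + 1)^2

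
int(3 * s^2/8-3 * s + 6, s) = s^3/8 - 3*s^2/2 + 6*s + C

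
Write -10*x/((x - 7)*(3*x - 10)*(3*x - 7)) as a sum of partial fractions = -5/(3*(3*x - 7)) + 100/(33*(3*x - 10)) - 5/(11*(x - 7))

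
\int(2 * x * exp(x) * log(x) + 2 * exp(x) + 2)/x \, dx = 2*(exp(x) + 1)*log(x) + C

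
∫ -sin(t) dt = cos(t) + C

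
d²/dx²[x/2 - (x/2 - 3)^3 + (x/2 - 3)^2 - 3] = 5 - 3*x/4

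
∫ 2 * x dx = x^2 + C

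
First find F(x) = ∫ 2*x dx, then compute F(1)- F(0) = 1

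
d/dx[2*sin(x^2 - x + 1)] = 2*(2*x - 1)*cos(x^2 - x + 1)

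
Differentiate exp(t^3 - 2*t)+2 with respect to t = 3*t^2*exp(t^3 - 2*t) - 2*exp(t^3 - 2*t)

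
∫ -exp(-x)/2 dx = exp(-x)/2 + C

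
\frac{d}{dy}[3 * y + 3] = 3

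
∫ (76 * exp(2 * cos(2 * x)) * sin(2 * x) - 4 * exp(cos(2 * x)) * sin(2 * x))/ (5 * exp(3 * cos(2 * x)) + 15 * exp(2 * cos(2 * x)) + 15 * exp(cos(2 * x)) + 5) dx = 2*(21*exp(2 - cos(2*x)) + 10*exp(4*sin(x)^2) + exp(2))/(5*(exp(2*sin(x)^2) + E)^2) + C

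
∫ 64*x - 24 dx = 32*x^2 - 24*x + C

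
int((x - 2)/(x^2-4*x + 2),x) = log((x - 2)^2 - 2)/2 + C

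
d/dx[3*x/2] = 3/2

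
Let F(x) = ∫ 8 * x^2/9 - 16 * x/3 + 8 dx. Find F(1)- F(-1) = 448/27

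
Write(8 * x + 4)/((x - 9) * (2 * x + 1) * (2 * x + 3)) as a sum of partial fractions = -8/(21*(2*x + 3)) + 4/(21*(x - 9))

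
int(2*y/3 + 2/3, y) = y^2/3 + 2*y/3 + C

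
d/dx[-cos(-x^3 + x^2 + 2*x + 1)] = (-3*x^2 + 2*x + 2)*sin(-x^3 + x^2 + 2*x + 1)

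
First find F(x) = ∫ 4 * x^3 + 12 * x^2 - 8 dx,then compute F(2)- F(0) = 32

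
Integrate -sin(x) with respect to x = cos(x) + C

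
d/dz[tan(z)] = cos(z)^(-2)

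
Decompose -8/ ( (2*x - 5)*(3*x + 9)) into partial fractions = -16/(33*(2*x - 5)) + 8/(33*(x + 3))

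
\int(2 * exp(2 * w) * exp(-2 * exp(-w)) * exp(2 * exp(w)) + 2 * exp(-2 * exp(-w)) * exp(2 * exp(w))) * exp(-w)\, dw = exp(4*sinh(w)) + C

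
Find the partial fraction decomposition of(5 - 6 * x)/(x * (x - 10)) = -11/(2*(x - 10)) - 1/(2*x)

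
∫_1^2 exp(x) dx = -E + exp(2)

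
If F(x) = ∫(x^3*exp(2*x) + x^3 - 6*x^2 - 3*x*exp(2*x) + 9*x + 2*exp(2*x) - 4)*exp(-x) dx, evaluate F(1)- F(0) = 0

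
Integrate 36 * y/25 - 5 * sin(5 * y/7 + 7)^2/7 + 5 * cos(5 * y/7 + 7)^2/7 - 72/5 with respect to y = 18*y^2/25 - 72*y/5 + sin(10*y/7 + 14)/2 + C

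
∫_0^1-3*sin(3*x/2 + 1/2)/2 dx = -cos(1/2) + cos(2)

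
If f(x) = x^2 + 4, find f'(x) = 2*x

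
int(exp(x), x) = exp(x) + C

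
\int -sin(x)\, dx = cos(x) + C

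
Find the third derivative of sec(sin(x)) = (3*sin(x) - 6*sin(x)/cos(sin(x))^2 - sin(sin(x))*cos(x)^2/cos(sin(x)) + 6*sin(sin(x))*cos(x)^2/cos(sin(x))^3 - sin(sin(x))/cos(sin(x)))*cos(x)/cos(sin(x))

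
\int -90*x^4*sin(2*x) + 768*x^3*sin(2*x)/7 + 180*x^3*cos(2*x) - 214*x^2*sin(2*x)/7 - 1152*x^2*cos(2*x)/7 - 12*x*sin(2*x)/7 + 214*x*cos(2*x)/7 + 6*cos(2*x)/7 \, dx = x*(3*x - 2)*(5*x - 3)*(21*x + 1)*cos(2*x)/7 + C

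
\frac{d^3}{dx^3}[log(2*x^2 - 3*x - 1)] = (32*x^3 - 72*x^2 + 156*x - 90)/(8*x^6 - 36*x^5 + 42*x^4 + 9*x^3 - 21*x^2 - 9*x - 1)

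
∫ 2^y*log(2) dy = 2^y + C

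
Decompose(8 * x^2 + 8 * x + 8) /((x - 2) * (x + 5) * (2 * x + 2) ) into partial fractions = 3/(x + 5) - 1/(3*(x + 1)) + 4/(3*(x - 2))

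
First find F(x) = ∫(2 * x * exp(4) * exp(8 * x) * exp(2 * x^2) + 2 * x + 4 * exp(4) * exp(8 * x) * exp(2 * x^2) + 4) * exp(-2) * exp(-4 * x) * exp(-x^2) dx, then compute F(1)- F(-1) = -exp(-1) - exp(-7) + E + exp(7)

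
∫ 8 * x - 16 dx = 4*x^2 - 16*x + C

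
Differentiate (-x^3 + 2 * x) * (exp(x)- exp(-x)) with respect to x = (-x^3*exp(2*x) - x^3 - 3*x^2*exp(2*x) + 3*x^2 + 2*x*exp(2*x) + 2*x + 2*exp(2*x) - 2)*exp(-x)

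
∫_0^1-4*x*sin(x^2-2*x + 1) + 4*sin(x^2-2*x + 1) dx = 2 - 2*cos(1)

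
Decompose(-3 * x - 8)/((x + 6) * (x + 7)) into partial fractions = -13/(x + 7) + 10/(x + 6)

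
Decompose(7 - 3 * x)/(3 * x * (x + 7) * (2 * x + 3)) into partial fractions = -46/(99*(2*x + 3)) + 4/(33*(x + 7)) + 1/(9*x)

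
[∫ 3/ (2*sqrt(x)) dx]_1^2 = -3 + 3*sqrt(2)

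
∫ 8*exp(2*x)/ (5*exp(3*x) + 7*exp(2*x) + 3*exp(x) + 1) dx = log(1 + 4*exp(2*x)/(exp(x) + 1)^2) + C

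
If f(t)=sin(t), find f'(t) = cos(t)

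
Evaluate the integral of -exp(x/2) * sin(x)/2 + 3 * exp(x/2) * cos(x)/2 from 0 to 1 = -1 + (cos(1) + sin(1))*exp(1/2)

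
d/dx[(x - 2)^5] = 5*x^4 - 40*x^3 + 120*x^2 - 160*x + 80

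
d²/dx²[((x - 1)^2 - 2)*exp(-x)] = (x^2 - 6*x + 5)*exp(-x)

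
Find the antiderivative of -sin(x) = cos(x) + C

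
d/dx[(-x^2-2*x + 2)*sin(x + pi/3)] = -x^2*cos(x + pi/3) - 2*sqrt(2)*x*cos(x + pi/12) - 2*sqrt(2)*sin(x + pi/12)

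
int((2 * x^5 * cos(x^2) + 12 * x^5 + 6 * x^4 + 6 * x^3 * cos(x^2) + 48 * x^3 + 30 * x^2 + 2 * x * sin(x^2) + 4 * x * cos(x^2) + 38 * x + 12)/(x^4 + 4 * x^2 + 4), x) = (x^2 + 1)*(6*x^2 + 6*x + sin(x^2) + 7)/(x^2 + 2) + C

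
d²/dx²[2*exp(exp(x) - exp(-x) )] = (2*exp(exp(x) - exp(-x)) - 2*exp(x + exp(x) - exp(-x)) + 4*exp(2*x + exp(x) - exp(-x)) + 2*exp(3*x + exp(x) - exp(-x)) + 2*exp(4*x + exp(x) - exp(-x)))*exp(-2*x)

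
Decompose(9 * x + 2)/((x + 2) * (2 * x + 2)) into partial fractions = 8/(x + 2) - 7/(2*(x + 1))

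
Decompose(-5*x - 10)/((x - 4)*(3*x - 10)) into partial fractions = 40/(3*x - 10) - 15/(x - 4)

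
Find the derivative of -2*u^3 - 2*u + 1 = -6*u^2 - 2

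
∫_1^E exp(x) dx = -E + exp(E)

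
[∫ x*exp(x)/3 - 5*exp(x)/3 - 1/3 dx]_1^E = (-2 + E/3)*(-1 + exp(E)) - 5/3 + 5*E/3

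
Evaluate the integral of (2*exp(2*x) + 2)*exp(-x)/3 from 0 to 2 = -2*exp(-2)/3 + 2*exp(2)/3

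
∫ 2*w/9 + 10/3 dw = w^2/9 + 10*w/3 + C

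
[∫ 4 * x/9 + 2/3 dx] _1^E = (-4 + 2*E/3)*(E/3 + 3) + 100/9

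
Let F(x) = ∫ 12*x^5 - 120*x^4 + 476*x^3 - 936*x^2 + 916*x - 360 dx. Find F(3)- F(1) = 0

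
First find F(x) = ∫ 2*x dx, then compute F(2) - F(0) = 4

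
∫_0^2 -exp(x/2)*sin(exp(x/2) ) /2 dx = cos(E) - cos(1)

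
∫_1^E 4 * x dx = -2 + 2*exp(2)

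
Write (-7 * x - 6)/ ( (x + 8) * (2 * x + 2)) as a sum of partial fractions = -25/(7*(x + 8)) + 1/(14*(x + 1))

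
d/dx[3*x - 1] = 3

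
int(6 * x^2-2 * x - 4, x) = 2*x^3 - x^2 - 4*x + C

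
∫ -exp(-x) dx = exp(-x) + C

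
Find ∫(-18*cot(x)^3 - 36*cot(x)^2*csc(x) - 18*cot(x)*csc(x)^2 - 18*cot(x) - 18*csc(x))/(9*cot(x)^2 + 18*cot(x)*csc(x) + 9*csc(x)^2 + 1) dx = log(9*(cot(x) + csc(x))^2 + 1) + C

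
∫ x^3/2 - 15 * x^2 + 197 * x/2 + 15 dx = x^4/8 - 5*x^3 + 197*x^2/4 + 15*x + C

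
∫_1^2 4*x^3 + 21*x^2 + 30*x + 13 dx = 122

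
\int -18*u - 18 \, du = -9*u^2 - 18*u + C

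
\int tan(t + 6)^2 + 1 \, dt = tan(t + 6) + C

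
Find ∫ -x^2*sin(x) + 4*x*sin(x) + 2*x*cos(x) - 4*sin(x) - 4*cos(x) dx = (x - 2)^2*cos(x) + C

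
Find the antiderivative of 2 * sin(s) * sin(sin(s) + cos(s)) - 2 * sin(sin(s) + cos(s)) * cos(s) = 2*cos(sqrt(2)*sin(s + pi/4)) + C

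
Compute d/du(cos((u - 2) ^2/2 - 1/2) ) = (2 - u)*sin(u^2/2 - 2*u + 3/2)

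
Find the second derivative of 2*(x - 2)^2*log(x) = (4*x^2*log(x) + 6*x^2 - 8*x - 8)/x^2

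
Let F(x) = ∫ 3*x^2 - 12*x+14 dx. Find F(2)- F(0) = 12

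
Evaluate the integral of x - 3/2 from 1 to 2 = 0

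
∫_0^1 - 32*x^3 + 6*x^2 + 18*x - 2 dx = 1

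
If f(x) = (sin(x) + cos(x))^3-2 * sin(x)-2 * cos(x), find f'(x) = sqrt(2)*(3*sin(3*x + pi/4) - cos(x + pi/4))/2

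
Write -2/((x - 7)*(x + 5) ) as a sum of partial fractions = 1/(6*(x + 5)) - 1/(6*(x - 7))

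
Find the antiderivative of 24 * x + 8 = 12*x^2 + 8*x + C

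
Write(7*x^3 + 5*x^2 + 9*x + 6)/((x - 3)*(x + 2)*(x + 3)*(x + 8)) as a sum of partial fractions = 111/(11*(x + 8)) - 11/(2*(x + 3)) + 8/(5*(x + 2)) + 89/(110*(x - 3))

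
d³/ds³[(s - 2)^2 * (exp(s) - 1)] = s^2*exp(s) + 2*s*exp(s) - 2*exp(s)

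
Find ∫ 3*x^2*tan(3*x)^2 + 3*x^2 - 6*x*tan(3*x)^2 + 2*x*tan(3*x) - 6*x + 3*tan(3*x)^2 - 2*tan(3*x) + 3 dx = (x - 1)^2*tan(3*x) + C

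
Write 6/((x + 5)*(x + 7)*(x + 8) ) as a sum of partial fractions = 2/(x + 8) - 3/(x + 7) + 1/(x + 5)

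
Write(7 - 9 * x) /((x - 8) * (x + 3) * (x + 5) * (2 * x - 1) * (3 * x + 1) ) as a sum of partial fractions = 81/(1400*(3*x + 1)) - 8/(1155*(2*x - 1)) + 1/(77*(x + 5)) - 17/(616*(x + 3)) - 1/(825*(x - 8))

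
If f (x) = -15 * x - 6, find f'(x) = -15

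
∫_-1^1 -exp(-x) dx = -E + exp(-1)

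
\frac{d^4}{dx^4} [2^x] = 2^x*log(2)^4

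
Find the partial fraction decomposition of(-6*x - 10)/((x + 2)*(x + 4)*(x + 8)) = 19/(12*(x + 8)) - 7/(4*(x + 4)) + 1/(6*(x + 2))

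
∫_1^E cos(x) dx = -sin(1) + sin(E)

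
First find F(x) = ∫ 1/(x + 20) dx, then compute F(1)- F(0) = -log(5) + log(21/4)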